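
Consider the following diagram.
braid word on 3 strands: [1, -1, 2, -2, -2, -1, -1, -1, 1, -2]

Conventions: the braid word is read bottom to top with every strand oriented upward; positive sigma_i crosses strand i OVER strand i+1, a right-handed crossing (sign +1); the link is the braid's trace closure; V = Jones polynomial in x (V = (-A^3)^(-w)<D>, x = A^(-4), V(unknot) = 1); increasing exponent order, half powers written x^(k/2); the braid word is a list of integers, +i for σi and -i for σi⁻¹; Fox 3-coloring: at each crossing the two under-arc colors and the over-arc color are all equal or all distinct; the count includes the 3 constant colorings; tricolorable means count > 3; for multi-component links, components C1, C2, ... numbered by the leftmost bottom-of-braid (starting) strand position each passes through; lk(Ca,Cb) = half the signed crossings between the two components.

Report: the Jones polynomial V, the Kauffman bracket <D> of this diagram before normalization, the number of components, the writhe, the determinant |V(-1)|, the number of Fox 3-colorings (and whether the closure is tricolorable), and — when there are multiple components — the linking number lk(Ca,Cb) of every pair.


Jones polynomial: V(x) = x^-5 + 2x^-3 + x^-1
<D> = A^-8 + 2 + A^8; writhe -4
components 3, writhe -4 (10 crossings)
linking number lk(C1,C2) = 0
lk(C1,C3): -1
lk(C2,C3) = -1
3-colorings: 3 of 3^10, det 4 — not tricolorable
note: the span of V is 4, within the link bound 10 + 3 - 1


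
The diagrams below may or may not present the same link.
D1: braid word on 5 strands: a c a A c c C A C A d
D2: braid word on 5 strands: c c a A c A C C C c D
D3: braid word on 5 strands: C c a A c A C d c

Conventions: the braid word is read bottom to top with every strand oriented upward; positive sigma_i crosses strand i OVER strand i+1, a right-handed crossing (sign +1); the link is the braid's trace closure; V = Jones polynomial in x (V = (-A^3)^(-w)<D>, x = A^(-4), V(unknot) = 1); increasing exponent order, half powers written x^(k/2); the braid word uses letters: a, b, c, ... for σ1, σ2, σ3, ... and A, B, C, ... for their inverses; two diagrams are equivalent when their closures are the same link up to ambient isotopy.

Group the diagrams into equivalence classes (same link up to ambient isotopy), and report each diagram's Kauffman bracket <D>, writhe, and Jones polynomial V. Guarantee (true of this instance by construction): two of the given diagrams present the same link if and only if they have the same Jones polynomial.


grouping into links: {D1, D2, D3}
V(D1) = -x^(-1/2) - x^(1/2)  (w +1, c 11, <D> = A + A^5)
V(D2) = -x^(-1/2) - x^(1/2)  (w -1, c 11, <D> = A^-5 + A^-1)
V(D3) = -x^(-1/2) - x^(1/2)  [9 crossings, <D> = A + A^5, w = +1]
why: all 3 diagrams share one V(x), hence one class


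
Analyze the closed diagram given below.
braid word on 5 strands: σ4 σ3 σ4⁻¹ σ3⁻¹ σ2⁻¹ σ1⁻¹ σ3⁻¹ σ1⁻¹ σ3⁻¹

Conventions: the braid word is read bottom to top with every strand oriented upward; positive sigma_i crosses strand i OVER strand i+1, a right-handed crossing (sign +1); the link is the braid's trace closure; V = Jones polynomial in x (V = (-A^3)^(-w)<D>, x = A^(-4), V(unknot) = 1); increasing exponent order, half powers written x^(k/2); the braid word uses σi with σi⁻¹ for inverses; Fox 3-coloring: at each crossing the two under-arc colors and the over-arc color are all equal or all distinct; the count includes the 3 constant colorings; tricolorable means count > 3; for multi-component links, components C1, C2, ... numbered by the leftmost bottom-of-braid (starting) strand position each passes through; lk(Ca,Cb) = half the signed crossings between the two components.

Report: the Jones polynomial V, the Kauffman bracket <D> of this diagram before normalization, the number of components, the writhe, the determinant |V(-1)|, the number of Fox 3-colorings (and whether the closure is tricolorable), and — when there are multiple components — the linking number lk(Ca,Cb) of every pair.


V = x^(-13/2) - x^(-11/2) + x^(-9/2) - 2x^(-7/2) - x^(-3/2)
<D> = A^-9 + 2A^-1 - A^3 + A^7 - A^11 (w = -5)
2 components over 9 crossings, w = -5
lk(C1,C2): -1
9 Fox colorings among 3^9, |V(-1)| = 6: tricolorable
why: span 5 respects span(V) <= c + mu - 1 = 10 for this 2-component diagram


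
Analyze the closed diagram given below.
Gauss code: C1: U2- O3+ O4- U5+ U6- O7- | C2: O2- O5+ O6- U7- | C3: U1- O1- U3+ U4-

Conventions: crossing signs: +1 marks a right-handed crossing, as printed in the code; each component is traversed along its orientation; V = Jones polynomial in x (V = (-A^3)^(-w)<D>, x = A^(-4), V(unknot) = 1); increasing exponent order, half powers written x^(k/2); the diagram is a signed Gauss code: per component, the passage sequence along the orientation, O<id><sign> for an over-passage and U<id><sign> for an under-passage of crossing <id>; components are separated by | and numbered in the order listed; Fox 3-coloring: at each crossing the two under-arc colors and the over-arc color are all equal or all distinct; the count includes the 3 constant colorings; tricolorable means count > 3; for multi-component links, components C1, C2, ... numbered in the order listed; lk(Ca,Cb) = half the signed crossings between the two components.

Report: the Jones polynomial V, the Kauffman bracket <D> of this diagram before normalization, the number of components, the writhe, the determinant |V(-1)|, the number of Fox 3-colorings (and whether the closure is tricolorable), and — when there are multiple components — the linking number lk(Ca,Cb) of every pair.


V(x) = x^-3 + x^-2 + x^-1 + 1
bracket: -A^-9 - A^-5 - A^-1 - A^3, w = -3
3 components, writhe -3, over 7 crossings
lk(C1,C2) = -1
linking number lk(C1,C3) = 0
lk(C2,C3): 0
det 0, colorings 9 of 3^7 — tricolorable
observation: w = -3 (over 7 crossings) is diagram-only; (-A^3)^(3) removes it from V


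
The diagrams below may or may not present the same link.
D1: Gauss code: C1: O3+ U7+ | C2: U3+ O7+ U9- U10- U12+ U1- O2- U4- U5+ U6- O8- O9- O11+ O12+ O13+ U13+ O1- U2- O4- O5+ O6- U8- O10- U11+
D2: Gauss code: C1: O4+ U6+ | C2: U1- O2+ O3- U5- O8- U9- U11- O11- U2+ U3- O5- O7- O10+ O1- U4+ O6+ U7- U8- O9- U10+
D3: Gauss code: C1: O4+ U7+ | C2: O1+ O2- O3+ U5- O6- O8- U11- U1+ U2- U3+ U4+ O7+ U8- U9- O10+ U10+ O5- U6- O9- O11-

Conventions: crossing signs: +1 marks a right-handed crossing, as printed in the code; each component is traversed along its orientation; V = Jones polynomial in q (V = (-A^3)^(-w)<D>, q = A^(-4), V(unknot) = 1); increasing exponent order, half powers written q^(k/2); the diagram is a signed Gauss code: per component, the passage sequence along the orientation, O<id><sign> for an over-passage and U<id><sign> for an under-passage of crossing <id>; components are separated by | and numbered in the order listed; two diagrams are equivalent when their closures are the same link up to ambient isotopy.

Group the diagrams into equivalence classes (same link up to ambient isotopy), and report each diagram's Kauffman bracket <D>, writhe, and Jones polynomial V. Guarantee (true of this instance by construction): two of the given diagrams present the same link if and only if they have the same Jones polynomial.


classes: {D1, D2, D3}
V(D1) = q^(-7/2) - q^(-5/2) + q^(-3/2) - 2q^(-1/2) - q^(3/2)  [13 crossings, <D> = A^-9 + 2A^-1 - A^3 + A^7 - A^11, w = -1]
V(D2) = q^(-7/2) - q^(-5/2) + q^(-3/2) - 2q^(-1/2) - q^(3/2)  (w -3, c 11, <D> = A^-15 + 2A^-7 - A^-3 + A - A^5)
V(D3) = q^(-7/2) - q^(-5/2) + q^(-3/2) - 2q^(-1/2) - q^(3/2)  [11 crossings, <D> = A^-9 + 2A^-1 - A^3 + A^7 - A^11, w = -1]
note: all 3 diagrams share one V(q), hence one class


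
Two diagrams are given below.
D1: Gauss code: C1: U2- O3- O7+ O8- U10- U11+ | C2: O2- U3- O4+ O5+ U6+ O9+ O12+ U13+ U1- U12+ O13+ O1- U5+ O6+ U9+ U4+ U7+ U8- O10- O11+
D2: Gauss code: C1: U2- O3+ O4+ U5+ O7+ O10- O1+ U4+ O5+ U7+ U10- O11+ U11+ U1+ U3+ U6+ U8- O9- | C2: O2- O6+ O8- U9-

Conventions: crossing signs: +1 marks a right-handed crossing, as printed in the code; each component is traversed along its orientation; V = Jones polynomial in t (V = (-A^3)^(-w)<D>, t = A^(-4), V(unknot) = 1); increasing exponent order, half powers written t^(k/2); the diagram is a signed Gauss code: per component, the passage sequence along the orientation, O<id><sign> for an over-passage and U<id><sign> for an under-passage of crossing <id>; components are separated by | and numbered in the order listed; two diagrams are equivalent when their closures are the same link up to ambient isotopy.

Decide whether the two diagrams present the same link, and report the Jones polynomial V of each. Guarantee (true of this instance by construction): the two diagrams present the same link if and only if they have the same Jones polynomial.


equivalent: yes
D1 (bracket -A^-5 + A^-1 - A^3 + 2A^7 + A^15; 13 crossings at w = +3): V = -t^(-3/2) - 2t^(1/2) + t^(3/2) - t^(5/2) + t^(7/2)
V(D2) = -t^(-3/2) - 2t^(1/2) + t^(3/2) - t^(5/2) + t^(7/2)  (w +3, c 11, <D> = -A^-5 + A^-1 - A^3 + 2A^7 + A^15)
key observation: Reidemeister moves carry D1 (13 crossings) to D2 (11)


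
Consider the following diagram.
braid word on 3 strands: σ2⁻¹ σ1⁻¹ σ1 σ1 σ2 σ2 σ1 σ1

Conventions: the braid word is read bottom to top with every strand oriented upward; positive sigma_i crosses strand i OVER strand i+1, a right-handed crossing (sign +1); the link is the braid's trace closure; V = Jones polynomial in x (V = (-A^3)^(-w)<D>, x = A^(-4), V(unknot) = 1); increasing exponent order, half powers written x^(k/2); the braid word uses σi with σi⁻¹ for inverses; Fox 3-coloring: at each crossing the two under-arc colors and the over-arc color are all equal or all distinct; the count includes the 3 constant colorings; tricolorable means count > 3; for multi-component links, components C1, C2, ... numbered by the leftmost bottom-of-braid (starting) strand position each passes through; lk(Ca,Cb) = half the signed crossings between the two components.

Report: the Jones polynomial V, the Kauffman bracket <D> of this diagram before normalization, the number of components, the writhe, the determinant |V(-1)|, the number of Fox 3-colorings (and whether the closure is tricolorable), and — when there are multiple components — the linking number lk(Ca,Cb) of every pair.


Jones polynomial: V(x) = x - x^2 + 2x^3 - x^4 + x^5 - x^6
<D> = -A^-12 + A^-8 - A^-4 + 2 - A^4 + A^8; writhe +4
components 1, writhe +4 (8 crossings)
3-colorings: 3 of 3^8, det 7 — not tricolorable
note: the span of V is 5, forcing >= 5 crossings in any diagram


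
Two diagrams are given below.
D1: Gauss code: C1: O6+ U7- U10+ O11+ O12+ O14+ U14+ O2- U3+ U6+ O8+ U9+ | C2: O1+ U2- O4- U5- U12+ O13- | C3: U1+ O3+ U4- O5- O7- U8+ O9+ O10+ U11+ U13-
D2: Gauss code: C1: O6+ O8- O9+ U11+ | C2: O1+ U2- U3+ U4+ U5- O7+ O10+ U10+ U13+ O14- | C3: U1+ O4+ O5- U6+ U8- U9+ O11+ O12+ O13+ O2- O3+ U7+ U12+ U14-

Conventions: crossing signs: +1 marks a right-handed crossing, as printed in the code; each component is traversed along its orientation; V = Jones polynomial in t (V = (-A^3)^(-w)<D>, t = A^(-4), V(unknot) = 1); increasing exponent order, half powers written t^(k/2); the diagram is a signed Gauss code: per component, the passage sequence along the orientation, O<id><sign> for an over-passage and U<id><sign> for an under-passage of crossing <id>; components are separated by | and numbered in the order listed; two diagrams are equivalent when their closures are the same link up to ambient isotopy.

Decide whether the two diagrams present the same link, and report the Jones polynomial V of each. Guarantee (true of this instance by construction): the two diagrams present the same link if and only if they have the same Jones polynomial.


equivalent: no
V(D1) = t^-1 - 1 + 4t - 3t^2 + 5t^3 - 4t^4 + 3t^5 - 2t^6 + t^7  (w +4, c 14, <D> = A^-16 - 2A^-12 + 3A^-8 - 4A^-4 + 5 - 3A^4 + 4A^8 - A^12 + A^16)
D2 (bracket A^-2 + 2A^6 + A^14; 14 crossings at w = +6): V = t + 2t^3 + t^5
why: V(t) takes 2 values over 2 diagrams, fixing the grouping


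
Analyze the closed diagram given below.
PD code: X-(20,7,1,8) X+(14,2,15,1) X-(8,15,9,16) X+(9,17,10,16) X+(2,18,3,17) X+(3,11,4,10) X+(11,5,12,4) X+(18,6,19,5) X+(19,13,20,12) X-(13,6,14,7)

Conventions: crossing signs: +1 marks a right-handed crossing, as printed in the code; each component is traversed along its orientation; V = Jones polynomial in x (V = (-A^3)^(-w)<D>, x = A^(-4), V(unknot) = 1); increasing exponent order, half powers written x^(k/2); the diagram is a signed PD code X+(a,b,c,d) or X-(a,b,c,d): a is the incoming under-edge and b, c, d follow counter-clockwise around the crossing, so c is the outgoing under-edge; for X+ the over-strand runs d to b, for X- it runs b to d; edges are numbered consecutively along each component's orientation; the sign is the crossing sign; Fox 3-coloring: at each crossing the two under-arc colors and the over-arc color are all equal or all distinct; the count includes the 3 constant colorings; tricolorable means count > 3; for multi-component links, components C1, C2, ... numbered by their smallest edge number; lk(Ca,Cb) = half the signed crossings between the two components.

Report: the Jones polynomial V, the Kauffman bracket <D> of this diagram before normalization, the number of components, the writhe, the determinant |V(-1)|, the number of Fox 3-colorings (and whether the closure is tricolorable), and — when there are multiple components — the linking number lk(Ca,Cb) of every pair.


V(x) = x + x^3 - x^4
bracket: -A^-4 + 1 + A^8, w = +4
1 component, writhe +4, over 10 crossings
det 3, colorings 9 of 3^10 — tricolorable
observation: w = +4 shifts under R1 moves; the (-A^3)^(-4) factor cancels that in V


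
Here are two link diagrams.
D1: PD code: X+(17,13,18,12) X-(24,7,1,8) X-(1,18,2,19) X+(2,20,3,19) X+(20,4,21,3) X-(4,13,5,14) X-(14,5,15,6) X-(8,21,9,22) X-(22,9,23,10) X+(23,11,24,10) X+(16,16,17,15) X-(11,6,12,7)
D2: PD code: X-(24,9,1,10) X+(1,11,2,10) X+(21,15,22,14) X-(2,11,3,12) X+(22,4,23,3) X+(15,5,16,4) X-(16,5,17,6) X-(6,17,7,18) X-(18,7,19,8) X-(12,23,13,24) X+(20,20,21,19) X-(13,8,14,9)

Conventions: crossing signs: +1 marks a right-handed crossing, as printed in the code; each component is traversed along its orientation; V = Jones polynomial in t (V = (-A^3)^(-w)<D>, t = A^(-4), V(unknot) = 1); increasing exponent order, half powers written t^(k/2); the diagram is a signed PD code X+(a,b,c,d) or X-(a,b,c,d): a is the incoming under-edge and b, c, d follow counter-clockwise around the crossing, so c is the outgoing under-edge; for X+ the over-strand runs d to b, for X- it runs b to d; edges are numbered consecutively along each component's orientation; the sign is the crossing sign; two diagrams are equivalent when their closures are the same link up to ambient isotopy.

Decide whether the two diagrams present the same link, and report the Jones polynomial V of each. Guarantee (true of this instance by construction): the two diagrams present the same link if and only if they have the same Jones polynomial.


equivalent: yes
D1 (bracket A^-2 + A^6 - A^10; 12 crossings at w = -2): V = -t^-4 + t^-3 + t^-1
V(D2) = -t^-4 + t^-3 + t^-1  (w -2, c 12, <D> = A^-2 + A^6 - A^10)
key observation: one V(t) for all 2 diagrams — one class (guaranteed)


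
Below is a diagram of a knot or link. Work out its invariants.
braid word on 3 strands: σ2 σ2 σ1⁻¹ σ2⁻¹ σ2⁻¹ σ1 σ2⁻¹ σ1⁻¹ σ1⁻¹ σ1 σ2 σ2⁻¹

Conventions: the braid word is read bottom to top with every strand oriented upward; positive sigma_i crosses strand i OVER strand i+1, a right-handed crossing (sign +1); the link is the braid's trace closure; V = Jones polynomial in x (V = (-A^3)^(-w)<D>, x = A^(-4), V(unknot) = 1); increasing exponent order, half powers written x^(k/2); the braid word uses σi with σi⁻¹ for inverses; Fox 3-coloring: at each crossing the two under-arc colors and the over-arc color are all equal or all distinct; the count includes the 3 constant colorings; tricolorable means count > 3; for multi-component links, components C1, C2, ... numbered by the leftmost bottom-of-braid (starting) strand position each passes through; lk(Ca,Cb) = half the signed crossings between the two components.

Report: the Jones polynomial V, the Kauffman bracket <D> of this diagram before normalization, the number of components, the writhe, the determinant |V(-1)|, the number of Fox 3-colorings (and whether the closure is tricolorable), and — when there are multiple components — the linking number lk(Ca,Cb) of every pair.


Jones polynomial: V(x) = -x^-5 + x^-4 - x^-3 + 2x^-2 - x^-1 + 2 - x
<D> = -A^-10 + 2A^-6 - A^-2 + 2A^2 - A^6 + A^10 - A^14; writhe -2
components 1, writhe -2 (12 crossings)
3-colorings: 9 of 3^12, det 9 — tricolorable
note: V spans 6 powers of x: at least 6 crossings in any diagram


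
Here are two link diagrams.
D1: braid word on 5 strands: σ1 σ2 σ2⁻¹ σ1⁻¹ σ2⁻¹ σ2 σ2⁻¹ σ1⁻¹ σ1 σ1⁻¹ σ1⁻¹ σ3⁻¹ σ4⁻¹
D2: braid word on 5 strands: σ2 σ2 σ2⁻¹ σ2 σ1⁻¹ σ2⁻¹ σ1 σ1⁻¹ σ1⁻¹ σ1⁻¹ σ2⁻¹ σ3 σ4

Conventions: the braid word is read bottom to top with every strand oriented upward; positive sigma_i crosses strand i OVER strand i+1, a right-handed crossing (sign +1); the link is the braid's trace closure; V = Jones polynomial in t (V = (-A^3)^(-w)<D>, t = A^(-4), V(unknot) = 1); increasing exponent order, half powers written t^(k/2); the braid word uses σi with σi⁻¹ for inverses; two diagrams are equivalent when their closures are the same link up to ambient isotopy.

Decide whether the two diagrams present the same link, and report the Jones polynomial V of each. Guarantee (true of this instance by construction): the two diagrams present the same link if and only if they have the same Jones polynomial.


equivalent: yes
V(D1) = -t^(-5/2) - t^(-1/2)  (w -5, c 13, <D> = A^-13 + A^-5)
V(D2) = -t^(-5/2) - t^(-1/2)  [13 crossings, <D> = A^-1 + A^7, w = -1]
key observation: all 2 diagrams share one V(t), hence one class


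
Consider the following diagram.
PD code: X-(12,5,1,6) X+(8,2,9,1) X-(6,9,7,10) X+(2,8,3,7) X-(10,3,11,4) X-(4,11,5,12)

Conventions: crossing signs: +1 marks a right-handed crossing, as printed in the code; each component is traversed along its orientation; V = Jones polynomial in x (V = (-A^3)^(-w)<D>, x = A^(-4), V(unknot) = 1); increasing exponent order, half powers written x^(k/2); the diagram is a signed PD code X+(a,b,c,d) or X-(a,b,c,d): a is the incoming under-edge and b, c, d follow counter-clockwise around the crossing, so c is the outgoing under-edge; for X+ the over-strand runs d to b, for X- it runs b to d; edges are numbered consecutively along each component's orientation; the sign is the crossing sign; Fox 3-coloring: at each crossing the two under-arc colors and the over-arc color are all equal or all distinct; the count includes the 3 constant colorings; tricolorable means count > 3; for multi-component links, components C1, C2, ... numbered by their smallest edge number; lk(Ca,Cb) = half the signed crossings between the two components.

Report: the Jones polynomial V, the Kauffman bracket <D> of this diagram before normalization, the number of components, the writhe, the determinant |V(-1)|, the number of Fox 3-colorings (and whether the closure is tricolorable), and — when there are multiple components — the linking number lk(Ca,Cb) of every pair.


Jones polynomial: V(x) = x^-5 - 2x^-4 + 2x^-3 - 2x^-2 + 2x^-1 - 1 + x
<D> = A^-10 - A^-6 + 2A^-2 - 2A^2 + 2A^6 - 2A^10 + A^14; writhe -2
components 1, writhe -2 (6 crossings)
3-colorings: 3 of 3^6, det 11 — not tricolorable
note: w = -2 shifts under R1 moves; the (-A^3)^(2) factor cancels that in V


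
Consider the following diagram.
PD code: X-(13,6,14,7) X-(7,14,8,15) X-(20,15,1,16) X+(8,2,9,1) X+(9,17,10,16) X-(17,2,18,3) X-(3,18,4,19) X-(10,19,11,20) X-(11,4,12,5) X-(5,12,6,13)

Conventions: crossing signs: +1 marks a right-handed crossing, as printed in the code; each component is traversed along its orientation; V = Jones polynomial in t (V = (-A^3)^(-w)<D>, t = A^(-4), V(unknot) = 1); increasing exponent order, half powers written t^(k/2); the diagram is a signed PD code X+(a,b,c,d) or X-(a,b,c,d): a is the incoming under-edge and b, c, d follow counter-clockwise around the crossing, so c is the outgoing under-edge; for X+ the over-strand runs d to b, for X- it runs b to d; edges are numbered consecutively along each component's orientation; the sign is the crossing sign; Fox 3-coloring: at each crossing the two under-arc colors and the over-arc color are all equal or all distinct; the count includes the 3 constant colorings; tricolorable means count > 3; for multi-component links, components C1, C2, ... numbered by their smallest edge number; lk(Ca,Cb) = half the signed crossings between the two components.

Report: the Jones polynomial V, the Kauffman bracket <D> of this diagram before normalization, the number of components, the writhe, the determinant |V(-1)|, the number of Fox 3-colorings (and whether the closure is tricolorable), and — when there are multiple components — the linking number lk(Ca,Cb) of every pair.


V(t) = t^-8 - 2t^-7 + t^-6 - 2t^-5 + 2t^-4 + t^-2
bracket: A^-10 + 2A^-2 - 2A^2 + A^6 - 2A^10 + A^14, w = -6
1 component, writhe -6, over 10 crossings
det 9, colorings 27 of 3^10 — tricolorable
observation: V spans 6 powers of t: at least 6 crossings in any diagram


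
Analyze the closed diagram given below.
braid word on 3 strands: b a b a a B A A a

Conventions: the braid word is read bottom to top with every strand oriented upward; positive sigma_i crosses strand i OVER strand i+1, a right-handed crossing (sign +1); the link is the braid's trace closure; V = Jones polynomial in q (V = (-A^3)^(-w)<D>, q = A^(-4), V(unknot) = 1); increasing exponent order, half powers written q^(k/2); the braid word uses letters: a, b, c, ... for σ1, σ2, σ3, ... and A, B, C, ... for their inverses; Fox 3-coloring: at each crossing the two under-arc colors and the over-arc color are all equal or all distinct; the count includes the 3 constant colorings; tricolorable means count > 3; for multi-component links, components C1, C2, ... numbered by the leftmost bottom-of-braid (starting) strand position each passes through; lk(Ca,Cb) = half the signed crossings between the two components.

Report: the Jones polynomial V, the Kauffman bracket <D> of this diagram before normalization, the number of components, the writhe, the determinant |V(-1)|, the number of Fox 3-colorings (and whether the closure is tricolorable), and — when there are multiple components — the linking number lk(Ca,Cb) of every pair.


Jones polynomial: V(q) = -q^(1/2) - q^(3/2) - q^(5/2) + q^(9/2)
<D> = -A^-9 + A^-1 + A^3 + A^7; writhe +3
components 2, writhe +3 (9 crossings)
linking number lk(C1,C2) = 0
3-colorings: 27 of 3^9, det 0 — tricolorable
note: free reduction leaves σ2 σ1 σ2 σ1 σ1 σ2⁻¹ σ1⁻¹ of the original 9 letters


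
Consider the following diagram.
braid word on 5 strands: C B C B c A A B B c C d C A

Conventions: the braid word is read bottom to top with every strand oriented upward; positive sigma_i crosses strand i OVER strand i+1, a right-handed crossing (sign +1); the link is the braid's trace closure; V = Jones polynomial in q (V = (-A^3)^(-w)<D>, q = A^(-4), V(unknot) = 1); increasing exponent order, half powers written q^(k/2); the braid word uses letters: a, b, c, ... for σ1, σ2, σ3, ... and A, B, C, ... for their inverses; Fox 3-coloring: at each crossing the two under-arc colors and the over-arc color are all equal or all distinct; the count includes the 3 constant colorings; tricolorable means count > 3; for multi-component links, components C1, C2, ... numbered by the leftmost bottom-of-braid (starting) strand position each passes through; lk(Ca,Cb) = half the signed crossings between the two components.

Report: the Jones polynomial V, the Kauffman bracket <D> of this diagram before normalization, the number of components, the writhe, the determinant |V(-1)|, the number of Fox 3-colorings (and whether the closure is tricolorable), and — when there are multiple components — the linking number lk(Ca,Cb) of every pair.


Jones polynomial: V(q) = q^-11 - 2q^-10 + 2q^-9 - 3q^-8 + 2q^-7 - 2q^-6 + 2q^-5 + q^-3
<D> = A^-12 + 2A^-4 - 2 + 2A^4 - 3A^8 + 2A^12 - 2A^16 + A^20; writhe -8
components 1, writhe -8 (14 crossings)
3-colorings: 9 of 3^14, det 15 — tricolorable
note: V spans 8 powers of q: at least 8 crossings in any diagram


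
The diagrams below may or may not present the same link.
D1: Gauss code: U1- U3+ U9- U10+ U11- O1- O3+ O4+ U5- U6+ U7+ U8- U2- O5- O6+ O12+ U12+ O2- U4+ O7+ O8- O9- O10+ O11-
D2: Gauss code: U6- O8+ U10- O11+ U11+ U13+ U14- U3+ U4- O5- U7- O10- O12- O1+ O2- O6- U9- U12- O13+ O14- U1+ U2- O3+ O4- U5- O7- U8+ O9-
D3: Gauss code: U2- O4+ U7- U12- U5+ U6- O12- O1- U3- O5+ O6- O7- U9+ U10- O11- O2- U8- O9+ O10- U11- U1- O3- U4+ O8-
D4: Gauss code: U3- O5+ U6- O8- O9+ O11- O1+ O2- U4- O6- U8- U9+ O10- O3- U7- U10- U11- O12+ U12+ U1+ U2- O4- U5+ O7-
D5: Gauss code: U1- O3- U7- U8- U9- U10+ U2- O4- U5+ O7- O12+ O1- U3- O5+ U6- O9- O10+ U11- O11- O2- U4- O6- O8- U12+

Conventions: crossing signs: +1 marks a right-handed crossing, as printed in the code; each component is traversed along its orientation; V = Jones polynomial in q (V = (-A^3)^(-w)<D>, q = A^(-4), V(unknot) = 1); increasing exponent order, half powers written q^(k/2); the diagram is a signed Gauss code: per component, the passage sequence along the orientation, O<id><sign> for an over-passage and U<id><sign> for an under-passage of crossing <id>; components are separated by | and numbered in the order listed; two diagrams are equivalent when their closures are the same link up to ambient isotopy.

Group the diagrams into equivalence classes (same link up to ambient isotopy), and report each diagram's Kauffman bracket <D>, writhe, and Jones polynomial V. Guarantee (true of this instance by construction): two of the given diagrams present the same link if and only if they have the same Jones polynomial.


equivalence classes: {D1} | {D2, D3, D4, D5}
D1 (bracket 1; 12 crossings at w = 0): V = 1
V(D2) = -q^-6 + q^-5 - q^-4 + 2q^-3 - q^-2 + q^-1  (w -4, c 14, <D> = A^-8 - A^-4 + 2 - A^4 + A^8 - A^12)
V(D3) = -q^-6 + q^-5 - q^-4 + 2q^-3 - q^-2 + q^-1  [12 crossings, <D> = A^-14 - A^-10 + 2A^-6 - A^-2 + A^2 - A^6, w = -6]
V(D4) = -q^-6 + q^-5 - q^-4 + 2q^-3 - q^-2 + q^-1  [12 crossings, <D> = A^-8 - A^-4 + 2 - A^4 + A^8 - A^12, w = -4]
D5 (bracket A^-14 - A^-10 + 2A^-6 - A^-2 + A^2 - A^6; 12 crossings at w = -6): V = -q^-6 + q^-5 - q^-4 + 2q^-3 - q^-2 + q^-1
key observation: V(q) takes 2 values over 5 diagrams, fixing the grouping


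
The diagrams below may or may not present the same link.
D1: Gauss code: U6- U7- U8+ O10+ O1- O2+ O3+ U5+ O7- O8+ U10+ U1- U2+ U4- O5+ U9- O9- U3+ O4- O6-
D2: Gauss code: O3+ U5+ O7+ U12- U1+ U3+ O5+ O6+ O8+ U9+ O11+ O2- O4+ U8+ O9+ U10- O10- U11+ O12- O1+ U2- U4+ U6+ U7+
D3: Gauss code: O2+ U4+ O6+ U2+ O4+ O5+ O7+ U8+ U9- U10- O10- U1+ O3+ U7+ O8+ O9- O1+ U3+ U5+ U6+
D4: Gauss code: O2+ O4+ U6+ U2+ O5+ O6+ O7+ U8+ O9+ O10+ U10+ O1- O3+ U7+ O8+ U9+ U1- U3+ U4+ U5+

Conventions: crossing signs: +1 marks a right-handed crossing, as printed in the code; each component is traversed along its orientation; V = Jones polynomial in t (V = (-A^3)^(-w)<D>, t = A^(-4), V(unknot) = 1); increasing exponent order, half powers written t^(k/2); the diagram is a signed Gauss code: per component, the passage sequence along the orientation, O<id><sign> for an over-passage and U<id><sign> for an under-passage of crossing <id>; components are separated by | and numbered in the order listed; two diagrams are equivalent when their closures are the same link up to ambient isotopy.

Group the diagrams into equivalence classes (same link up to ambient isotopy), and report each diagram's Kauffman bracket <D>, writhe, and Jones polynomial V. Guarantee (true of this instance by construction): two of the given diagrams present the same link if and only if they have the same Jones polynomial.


equivalence classes: {D1} | {D2, D3, D4}
D1 (bracket 1; 10 crossings at w = 0): V = 1
D2 (bracket A^-14 - 2A^-10 + A^-6 - 2A^-2 + 2A^2 + A^10; 12 crossings at w = +6): V = t^2 + 2t^4 - 2t^5 + t^6 - 2t^7 + t^8
V(D3) = t^2 + 2t^4 - 2t^5 + t^6 - 2t^7 + t^8  [10 crossings, <D> = A^-14 - 2A^-10 + A^-6 - 2A^-2 + 2A^2 + A^10, w = +6]
V(D4) = t^2 + 2t^4 - 2t^5 + t^6 - 2t^7 + t^8  (w +8, c 10, <D> = A^-8 - 2A^-4 + 1 - 2A^4 + 2A^8 + A^16)
key observation: V(t) takes 2 values over 4 diagrams, fixing the grouping


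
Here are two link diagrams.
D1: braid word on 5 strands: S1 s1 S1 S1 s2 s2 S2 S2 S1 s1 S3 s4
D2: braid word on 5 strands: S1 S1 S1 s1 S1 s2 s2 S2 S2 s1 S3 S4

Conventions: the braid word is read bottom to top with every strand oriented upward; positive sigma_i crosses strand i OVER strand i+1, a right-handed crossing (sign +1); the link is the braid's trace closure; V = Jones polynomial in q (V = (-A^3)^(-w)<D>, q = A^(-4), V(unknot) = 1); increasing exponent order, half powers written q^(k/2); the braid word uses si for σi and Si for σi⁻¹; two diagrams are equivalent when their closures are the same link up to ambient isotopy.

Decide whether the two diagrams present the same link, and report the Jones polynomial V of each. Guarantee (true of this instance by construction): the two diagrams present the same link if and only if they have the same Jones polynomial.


equivalent: yes
V(D1) = q^-3 + q^-2 + q^-1 + 1  (w -2, c 12, <D> = A^-6 + A^-2 + A^2 + A^6)
V(D2) = q^-3 + q^-2 + q^-1 + 1  [12 crossings, <D> = A^-12 + A^-8 + A^-4 + 1, w = -4]
key observation: all 2 diagrams share one V(q), hence one class


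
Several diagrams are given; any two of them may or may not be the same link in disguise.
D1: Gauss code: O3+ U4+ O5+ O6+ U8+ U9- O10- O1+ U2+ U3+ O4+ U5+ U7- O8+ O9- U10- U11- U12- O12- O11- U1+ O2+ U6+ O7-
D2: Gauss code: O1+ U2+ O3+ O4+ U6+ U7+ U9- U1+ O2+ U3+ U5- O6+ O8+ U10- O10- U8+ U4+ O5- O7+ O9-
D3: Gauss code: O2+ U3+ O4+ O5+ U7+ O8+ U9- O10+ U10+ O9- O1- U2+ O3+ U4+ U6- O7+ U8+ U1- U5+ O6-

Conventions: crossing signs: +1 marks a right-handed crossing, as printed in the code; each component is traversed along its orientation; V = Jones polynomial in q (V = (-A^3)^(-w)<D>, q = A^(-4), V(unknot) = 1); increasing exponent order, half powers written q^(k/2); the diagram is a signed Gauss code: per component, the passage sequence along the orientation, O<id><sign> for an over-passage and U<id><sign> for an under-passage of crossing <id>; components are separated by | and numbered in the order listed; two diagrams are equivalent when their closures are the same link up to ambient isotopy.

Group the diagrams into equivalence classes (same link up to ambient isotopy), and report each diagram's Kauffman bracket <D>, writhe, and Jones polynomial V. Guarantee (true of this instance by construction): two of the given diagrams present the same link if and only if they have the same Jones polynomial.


classes: {D1, D2, D3}
V(D1) = q - q^2 + 2q^3 - q^4 + q^5 - q^6  [12 crossings, <D> = -A^-18 + A^-14 - A^-10 + 2A^-6 - A^-2 + A^2, w = +2]
V(D2) = q - q^2 + 2q^3 - q^4 + q^5 - q^6  (w +4, c 10, <D> = -A^-12 + A^-8 - A^-4 + 2 - A^4 + A^8)
V(D3) = q - q^2 + 2q^3 - q^4 + q^5 - q^6  [10 crossings, <D> = -A^-12 + A^-8 - A^-4 + 2 - A^4 + A^8, w = +4]
note: all 3 diagrams share one V(q), hence one class


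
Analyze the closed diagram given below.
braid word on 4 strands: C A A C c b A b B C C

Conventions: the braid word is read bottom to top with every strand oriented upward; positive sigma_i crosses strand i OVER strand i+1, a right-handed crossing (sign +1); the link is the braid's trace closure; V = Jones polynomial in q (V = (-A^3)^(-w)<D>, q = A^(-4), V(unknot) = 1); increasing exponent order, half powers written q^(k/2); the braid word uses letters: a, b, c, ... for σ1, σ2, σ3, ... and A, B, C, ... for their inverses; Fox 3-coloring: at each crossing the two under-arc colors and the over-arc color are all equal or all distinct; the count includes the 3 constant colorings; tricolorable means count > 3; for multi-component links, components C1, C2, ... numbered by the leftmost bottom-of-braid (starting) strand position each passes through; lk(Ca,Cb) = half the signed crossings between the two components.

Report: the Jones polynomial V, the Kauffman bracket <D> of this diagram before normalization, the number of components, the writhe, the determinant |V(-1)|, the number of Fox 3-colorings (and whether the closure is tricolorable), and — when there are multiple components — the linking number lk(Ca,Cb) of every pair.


V = q^-8 - 2q^-7 + q^-6 - 2q^-5 + 2q^-4 + q^-2
<D> = -A^-7 - 2A + 2A^5 - A^9 + 2A^13 - A^17 (w = -5)
1 component over 11 crossings, w = -5
27 Fox colorings among 3^11, |V(-1)| = 9: tricolorable
why: w = -5 (over 11 crossings) is diagram-only; (-A^3)^(5) removes it from V


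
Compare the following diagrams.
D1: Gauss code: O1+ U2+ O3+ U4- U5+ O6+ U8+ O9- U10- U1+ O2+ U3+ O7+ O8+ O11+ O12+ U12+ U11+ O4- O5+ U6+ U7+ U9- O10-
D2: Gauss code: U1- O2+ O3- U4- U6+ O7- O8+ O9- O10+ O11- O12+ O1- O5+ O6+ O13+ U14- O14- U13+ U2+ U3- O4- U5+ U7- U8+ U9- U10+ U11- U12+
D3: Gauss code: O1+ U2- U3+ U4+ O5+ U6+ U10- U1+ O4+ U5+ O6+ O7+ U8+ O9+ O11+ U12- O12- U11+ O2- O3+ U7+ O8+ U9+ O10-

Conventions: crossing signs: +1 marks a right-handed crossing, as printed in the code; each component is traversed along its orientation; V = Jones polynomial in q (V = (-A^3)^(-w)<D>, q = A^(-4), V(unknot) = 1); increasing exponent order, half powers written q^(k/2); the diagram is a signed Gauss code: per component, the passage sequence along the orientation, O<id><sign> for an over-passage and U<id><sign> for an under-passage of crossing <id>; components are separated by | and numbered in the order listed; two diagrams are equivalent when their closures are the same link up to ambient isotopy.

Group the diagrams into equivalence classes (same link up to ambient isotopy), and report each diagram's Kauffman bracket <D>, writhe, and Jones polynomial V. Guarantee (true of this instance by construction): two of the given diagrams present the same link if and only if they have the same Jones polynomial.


grouping into links: {D1} | {D2} | {D3}
V(D1) = q + q^3 - q^4  (w +6, c 12, <D> = -A^2 + A^6 + A^14)
V(D2) = 1  (w 0, c 14, <D> = 1)
V(D3) = q^2 + 2q^4 - 2q^5 + q^6 - 2q^7 + q^8  [12 crossings, <D> = A^-14 - 2A^-10 + A^-6 - 2A^-2 + 2A^2 + A^10, w = +6]
why: 3 values of V(q) split the 3 diagrams


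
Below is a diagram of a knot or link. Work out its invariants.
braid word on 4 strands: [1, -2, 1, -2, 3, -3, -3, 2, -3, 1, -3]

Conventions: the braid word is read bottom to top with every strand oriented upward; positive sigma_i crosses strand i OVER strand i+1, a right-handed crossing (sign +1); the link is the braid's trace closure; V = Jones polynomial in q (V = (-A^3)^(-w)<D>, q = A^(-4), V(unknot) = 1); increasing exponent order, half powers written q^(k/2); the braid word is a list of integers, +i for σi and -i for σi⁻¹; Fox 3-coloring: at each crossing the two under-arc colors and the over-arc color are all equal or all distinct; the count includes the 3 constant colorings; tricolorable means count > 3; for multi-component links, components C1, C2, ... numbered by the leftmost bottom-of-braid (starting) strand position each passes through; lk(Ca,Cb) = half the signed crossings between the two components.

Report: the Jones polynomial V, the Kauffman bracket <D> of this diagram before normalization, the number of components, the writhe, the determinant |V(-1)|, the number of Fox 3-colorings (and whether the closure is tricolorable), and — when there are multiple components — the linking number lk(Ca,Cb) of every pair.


V(q) = -q^-5 + 2q^-4 - 3q^-3 + 4q^-2 - 4q^-1 + 5 - 3q + 2q^2 - q^3
bracket: A^-15 - 2A^-11 + 3A^-7 - 5A^-3 + 4A - 4A^5 + 3A^9 - 2A^13 + A^17, w = -1
1 component, writhe -1, over 11 crossings
det 25, colorings 3 of 3^11 — not tricolorable
observation: V spans 8 powers of q: at least 8 crossings in any diagram


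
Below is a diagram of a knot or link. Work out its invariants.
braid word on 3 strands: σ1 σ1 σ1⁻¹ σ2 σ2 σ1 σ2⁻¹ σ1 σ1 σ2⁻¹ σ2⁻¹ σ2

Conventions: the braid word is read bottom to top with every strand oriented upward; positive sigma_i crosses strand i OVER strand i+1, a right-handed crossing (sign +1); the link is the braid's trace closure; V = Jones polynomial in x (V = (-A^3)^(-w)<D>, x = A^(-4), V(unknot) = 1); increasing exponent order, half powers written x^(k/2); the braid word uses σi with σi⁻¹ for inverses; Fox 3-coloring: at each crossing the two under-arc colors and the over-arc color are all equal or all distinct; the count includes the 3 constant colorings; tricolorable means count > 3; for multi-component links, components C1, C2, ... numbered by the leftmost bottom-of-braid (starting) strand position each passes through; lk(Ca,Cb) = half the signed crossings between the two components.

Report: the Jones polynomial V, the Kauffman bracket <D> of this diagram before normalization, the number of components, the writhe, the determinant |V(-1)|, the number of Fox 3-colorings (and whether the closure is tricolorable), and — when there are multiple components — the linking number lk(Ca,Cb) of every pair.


V(x) = 2x - x^2 + 3x^3 - 2x^4 + 2x^5 - x^6 + x^7
bracket: A^-16 - A^-12 + 2A^-8 - 2A^-4 + 3 - A^4 + 2A^8, w = +4
3 components, writhe +4, over 12 crossings
lk(C1,C2) = +1
linking number lk(C1,C3) = +2
lk(C2,C3): -1
det 12, colorings 9 of 3^12 — tricolorable
observation: summing lk over 3 pairs gives +2


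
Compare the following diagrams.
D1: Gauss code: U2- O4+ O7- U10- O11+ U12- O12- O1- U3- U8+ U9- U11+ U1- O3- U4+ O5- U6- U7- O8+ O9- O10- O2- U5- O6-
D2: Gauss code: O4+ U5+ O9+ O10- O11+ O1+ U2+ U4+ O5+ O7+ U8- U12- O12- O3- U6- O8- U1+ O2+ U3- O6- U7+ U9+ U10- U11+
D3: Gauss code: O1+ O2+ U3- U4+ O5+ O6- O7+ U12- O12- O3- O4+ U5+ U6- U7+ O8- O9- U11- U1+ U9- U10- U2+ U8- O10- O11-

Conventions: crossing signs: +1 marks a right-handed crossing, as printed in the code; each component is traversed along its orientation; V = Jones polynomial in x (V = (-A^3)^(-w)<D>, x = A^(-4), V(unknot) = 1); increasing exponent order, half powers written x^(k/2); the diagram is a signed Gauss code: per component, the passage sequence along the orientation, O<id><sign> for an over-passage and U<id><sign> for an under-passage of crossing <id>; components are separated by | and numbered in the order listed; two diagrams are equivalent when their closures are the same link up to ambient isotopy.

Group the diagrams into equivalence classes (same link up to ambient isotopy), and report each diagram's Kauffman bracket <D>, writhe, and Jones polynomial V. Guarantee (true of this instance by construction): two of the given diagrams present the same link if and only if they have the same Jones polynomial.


grouping into links: {D1} | {D2} | {D3}
V(D1) = -x^-6 + x^-5 - x^-4 + 2x^-3 - x^-2 + x^-1  (w -6, c 12, <D> = A^-14 - A^-10 + 2A^-6 - A^-2 + A^2 - A^6)
D2 (bracket -A^-18 + 2A^-14 - 4A^-10 + 5A^-6 - 4A^-2 + 5A^2 - 3A^6 + 2A^10 - A^14; 12 crossings at w = +2): V = -x^-2 + 2x^-1 - 3 + 5x - 4x^2 + 5x^3 - 4x^4 + 2x^5 - x^6
V(D3) = 1  [12 crossings, <D> = A^-6, w = -2]
why: comparing 3 Jones polynomials yields 3 groups


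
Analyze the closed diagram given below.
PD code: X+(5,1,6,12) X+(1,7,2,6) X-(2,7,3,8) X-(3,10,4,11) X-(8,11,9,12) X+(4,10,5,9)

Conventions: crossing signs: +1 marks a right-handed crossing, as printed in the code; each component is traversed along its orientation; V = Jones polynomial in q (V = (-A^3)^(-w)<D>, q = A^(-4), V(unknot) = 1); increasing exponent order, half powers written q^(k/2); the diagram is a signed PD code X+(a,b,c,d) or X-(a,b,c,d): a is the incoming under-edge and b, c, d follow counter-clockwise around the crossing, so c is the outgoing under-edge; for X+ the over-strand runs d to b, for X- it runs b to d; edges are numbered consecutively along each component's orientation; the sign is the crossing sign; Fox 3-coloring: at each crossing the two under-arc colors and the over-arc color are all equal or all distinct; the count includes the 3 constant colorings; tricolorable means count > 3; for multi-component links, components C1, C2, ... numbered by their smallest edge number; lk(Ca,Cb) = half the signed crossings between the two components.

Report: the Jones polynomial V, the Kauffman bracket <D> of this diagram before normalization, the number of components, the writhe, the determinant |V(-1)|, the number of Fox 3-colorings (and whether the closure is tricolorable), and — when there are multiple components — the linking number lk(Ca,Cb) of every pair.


Jones polynomial: V(q) = 1
<D> = 1; writhe 0
components 1, writhe 0 (6 crossings)
3-colorings: 3 of 3^6, det 1 — not tricolorable
note: |V(-1)| = 1: so not tricolorable, since 3 does not divide 1
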